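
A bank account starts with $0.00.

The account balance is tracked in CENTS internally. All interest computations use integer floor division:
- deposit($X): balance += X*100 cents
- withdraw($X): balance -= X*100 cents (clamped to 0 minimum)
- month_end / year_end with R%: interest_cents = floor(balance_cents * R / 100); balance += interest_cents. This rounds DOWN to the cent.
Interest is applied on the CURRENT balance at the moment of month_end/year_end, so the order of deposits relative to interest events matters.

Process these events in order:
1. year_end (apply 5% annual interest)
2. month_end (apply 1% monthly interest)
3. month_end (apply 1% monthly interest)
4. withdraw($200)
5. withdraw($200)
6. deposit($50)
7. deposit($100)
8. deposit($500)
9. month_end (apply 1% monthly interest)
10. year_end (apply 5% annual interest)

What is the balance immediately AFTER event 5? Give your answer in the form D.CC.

Answer: 0.00

Derivation:
After 1 (year_end (apply 5% annual interest)): balance=$0.00 total_interest=$0.00
After 2 (month_end (apply 1% monthly interest)): balance=$0.00 total_interest=$0.00
After 3 (month_end (apply 1% monthly interest)): balance=$0.00 total_interest=$0.00
After 4 (withdraw($200)): balance=$0.00 total_interest=$0.00
After 5 (withdraw($200)): balance=$0.00 total_interest=$0.00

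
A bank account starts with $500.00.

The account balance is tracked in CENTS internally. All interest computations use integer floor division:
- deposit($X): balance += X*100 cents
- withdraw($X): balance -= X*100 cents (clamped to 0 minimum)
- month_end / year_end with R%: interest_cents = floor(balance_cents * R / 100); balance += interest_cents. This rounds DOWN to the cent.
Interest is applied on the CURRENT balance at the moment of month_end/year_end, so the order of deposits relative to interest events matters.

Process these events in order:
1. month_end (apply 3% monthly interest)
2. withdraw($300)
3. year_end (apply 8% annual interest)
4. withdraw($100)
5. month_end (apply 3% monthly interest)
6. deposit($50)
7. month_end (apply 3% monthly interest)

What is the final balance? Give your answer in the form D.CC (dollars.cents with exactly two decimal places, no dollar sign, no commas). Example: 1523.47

Answer: 191.74

Derivation:
After 1 (month_end (apply 3% monthly interest)): balance=$515.00 total_interest=$15.00
After 2 (withdraw($300)): balance=$215.00 total_interest=$15.00
After 3 (year_end (apply 8% annual interest)): balance=$232.20 total_interest=$32.20
After 4 (withdraw($100)): balance=$132.20 total_interest=$32.20
After 5 (month_end (apply 3% monthly interest)): balance=$136.16 total_interest=$36.16
After 6 (deposit($50)): balance=$186.16 total_interest=$36.16
After 7 (month_end (apply 3% monthly interest)): balance=$191.74 total_interest=$41.74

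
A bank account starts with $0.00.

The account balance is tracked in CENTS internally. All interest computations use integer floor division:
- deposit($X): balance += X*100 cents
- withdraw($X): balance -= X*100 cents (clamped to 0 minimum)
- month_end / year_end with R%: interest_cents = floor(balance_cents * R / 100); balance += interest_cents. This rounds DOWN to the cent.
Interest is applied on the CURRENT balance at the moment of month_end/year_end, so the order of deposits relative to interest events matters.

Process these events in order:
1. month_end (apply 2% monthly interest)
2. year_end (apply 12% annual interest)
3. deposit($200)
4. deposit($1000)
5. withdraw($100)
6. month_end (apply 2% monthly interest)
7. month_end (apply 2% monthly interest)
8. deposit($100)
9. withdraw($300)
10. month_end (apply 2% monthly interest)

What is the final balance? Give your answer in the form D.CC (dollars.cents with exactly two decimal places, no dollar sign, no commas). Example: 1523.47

After 1 (month_end (apply 2% monthly interest)): balance=$0.00 total_interest=$0.00
After 2 (year_end (apply 12% annual interest)): balance=$0.00 total_interest=$0.00
After 3 (deposit($200)): balance=$200.00 total_interest=$0.00
After 4 (deposit($1000)): balance=$1200.00 total_interest=$0.00
After 5 (withdraw($100)): balance=$1100.00 total_interest=$0.00
After 6 (month_end (apply 2% monthly interest)): balance=$1122.00 total_interest=$22.00
After 7 (month_end (apply 2% monthly interest)): balance=$1144.44 total_interest=$44.44
After 8 (deposit($100)): balance=$1244.44 total_interest=$44.44
After 9 (withdraw($300)): balance=$944.44 total_interest=$44.44
After 10 (month_end (apply 2% monthly interest)): balance=$963.32 total_interest=$63.32

Answer: 963.32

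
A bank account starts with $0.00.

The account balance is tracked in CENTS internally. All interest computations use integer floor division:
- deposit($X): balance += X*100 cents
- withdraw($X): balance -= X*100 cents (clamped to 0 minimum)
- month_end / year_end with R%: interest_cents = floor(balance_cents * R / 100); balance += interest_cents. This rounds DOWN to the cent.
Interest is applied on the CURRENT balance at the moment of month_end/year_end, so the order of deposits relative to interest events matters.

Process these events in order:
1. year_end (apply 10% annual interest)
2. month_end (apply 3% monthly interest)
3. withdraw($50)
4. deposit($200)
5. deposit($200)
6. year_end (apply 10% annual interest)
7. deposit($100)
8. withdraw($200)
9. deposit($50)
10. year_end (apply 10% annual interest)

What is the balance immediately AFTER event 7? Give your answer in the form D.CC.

After 1 (year_end (apply 10% annual interest)): balance=$0.00 total_interest=$0.00
After 2 (month_end (apply 3% monthly interest)): balance=$0.00 total_interest=$0.00
After 3 (withdraw($50)): balance=$0.00 total_interest=$0.00
After 4 (deposit($200)): balance=$200.00 total_interest=$0.00
After 5 (deposit($200)): balance=$400.00 total_interest=$0.00
After 6 (year_end (apply 10% annual interest)): balance=$440.00 total_interest=$40.00
After 7 (deposit($100)): balance=$540.00 total_interest=$40.00

Answer: 540.00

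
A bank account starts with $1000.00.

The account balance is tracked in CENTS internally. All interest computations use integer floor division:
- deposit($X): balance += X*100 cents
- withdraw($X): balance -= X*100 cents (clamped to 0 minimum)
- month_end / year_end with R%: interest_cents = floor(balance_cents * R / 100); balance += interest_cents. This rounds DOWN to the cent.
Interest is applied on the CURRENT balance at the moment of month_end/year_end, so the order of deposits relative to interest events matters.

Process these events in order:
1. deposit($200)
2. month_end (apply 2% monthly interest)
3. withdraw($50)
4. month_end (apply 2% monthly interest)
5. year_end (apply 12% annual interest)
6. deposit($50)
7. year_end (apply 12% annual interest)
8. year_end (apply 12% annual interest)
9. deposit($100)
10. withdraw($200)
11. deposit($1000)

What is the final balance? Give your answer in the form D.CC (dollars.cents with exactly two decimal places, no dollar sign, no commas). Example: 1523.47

After 1 (deposit($200)): balance=$1200.00 total_interest=$0.00
After 2 (month_end (apply 2% monthly interest)): balance=$1224.00 total_interest=$24.00
After 3 (withdraw($50)): balance=$1174.00 total_interest=$24.00
After 4 (month_end (apply 2% monthly interest)): balance=$1197.48 total_interest=$47.48
After 5 (year_end (apply 12% annual interest)): balance=$1341.17 total_interest=$191.17
After 6 (deposit($50)): balance=$1391.17 total_interest=$191.17
After 7 (year_end (apply 12% annual interest)): balance=$1558.11 total_interest=$358.11
After 8 (year_end (apply 12% annual interest)): balance=$1745.08 total_interest=$545.08
After 9 (deposit($100)): balance=$1845.08 total_interest=$545.08
After 10 (withdraw($200)): balance=$1645.08 total_interest=$545.08
After 11 (deposit($1000)): balance=$2645.08 total_interest=$545.08

Answer: 2645.08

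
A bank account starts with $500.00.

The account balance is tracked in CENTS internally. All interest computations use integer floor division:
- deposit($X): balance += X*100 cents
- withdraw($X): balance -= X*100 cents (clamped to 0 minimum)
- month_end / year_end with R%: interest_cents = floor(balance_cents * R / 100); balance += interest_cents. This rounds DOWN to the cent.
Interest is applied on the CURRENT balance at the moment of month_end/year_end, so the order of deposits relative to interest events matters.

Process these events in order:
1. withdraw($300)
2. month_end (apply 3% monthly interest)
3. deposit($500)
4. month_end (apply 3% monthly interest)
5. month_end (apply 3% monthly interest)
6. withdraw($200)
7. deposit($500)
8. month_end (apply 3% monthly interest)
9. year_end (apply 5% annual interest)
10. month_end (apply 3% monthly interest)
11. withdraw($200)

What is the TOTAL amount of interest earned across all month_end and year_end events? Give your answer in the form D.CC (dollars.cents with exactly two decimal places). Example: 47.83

After 1 (withdraw($300)): balance=$200.00 total_interest=$0.00
After 2 (month_end (apply 3% monthly interest)): balance=$206.00 total_interest=$6.00
After 3 (deposit($500)): balance=$706.00 total_interest=$6.00
After 4 (month_end (apply 3% monthly interest)): balance=$727.18 total_interest=$27.18
After 5 (month_end (apply 3% monthly interest)): balance=$748.99 total_interest=$48.99
After 6 (withdraw($200)): balance=$548.99 total_interest=$48.99
After 7 (deposit($500)): balance=$1048.99 total_interest=$48.99
After 8 (month_end (apply 3% monthly interest)): balance=$1080.45 total_interest=$80.45
After 9 (year_end (apply 5% annual interest)): balance=$1134.47 total_interest=$134.47
After 10 (month_end (apply 3% monthly interest)): balance=$1168.50 total_interest=$168.50
After 11 (withdraw($200)): balance=$968.50 total_interest=$168.50

Answer: 168.50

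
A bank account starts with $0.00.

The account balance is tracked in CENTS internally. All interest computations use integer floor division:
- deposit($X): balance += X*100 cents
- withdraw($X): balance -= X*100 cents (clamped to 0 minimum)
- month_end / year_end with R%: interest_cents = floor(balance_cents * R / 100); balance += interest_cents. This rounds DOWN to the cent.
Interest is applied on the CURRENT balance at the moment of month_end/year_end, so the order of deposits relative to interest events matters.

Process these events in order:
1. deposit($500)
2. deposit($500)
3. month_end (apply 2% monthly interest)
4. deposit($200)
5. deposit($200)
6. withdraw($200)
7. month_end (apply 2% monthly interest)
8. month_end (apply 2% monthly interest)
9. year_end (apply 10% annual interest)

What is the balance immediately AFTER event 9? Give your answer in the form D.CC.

After 1 (deposit($500)): balance=$500.00 total_interest=$0.00
After 2 (deposit($500)): balance=$1000.00 total_interest=$0.00
After 3 (month_end (apply 2% monthly interest)): balance=$1020.00 total_interest=$20.00
After 4 (deposit($200)): balance=$1220.00 total_interest=$20.00
After 5 (deposit($200)): balance=$1420.00 total_interest=$20.00
After 6 (withdraw($200)): balance=$1220.00 total_interest=$20.00
After 7 (month_end (apply 2% monthly interest)): balance=$1244.40 total_interest=$44.40
After 8 (month_end (apply 2% monthly interest)): balance=$1269.28 total_interest=$69.28
After 9 (year_end (apply 10% annual interest)): balance=$1396.20 total_interest=$196.20

Answer: 1396.20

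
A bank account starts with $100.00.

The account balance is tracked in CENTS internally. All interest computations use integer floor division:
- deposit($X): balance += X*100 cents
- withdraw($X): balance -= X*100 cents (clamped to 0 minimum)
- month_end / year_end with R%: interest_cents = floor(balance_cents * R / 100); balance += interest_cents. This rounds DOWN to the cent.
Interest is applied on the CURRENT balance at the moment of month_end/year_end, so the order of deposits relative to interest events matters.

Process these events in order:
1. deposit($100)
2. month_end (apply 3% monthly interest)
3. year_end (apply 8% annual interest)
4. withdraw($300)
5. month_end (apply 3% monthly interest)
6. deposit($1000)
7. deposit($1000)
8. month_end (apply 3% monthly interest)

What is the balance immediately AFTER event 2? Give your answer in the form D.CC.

After 1 (deposit($100)): balance=$200.00 total_interest=$0.00
After 2 (month_end (apply 3% monthly interest)): balance=$206.00 total_interest=$6.00

Answer: 206.00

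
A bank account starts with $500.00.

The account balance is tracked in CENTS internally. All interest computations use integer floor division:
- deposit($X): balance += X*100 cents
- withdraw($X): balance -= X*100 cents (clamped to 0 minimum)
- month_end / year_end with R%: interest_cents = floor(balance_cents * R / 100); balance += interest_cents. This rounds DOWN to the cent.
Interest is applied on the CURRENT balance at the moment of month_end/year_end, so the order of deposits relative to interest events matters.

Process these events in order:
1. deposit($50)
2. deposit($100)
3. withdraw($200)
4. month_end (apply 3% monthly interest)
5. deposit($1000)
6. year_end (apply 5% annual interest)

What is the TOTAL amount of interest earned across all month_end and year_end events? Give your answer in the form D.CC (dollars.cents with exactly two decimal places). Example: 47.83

Answer: 86.67

Derivation:
After 1 (deposit($50)): balance=$550.00 total_interest=$0.00
After 2 (deposit($100)): balance=$650.00 total_interest=$0.00
After 3 (withdraw($200)): balance=$450.00 total_interest=$0.00
After 4 (month_end (apply 3% monthly interest)): balance=$463.50 total_interest=$13.50
After 5 (deposit($1000)): balance=$1463.50 total_interest=$13.50
After 6 (year_end (apply 5% annual interest)): balance=$1536.67 total_interest=$86.67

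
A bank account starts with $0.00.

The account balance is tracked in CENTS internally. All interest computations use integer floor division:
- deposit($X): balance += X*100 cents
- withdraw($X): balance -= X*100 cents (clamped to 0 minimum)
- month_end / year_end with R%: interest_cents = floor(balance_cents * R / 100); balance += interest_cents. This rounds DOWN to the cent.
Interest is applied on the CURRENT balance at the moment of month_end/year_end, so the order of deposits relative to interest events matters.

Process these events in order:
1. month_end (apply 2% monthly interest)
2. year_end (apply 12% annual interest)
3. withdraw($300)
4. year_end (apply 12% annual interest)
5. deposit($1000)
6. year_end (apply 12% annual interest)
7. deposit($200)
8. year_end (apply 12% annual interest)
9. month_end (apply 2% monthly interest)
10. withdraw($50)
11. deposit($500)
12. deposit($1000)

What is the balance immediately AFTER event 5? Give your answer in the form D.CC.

Answer: 1000.00

Derivation:
After 1 (month_end (apply 2% monthly interest)): balance=$0.00 total_interest=$0.00
After 2 (year_end (apply 12% annual interest)): balance=$0.00 total_interest=$0.00
After 3 (withdraw($300)): balance=$0.00 total_interest=$0.00
After 4 (year_end (apply 12% annual interest)): balance=$0.00 total_interest=$0.00
After 5 (deposit($1000)): balance=$1000.00 total_interest=$0.00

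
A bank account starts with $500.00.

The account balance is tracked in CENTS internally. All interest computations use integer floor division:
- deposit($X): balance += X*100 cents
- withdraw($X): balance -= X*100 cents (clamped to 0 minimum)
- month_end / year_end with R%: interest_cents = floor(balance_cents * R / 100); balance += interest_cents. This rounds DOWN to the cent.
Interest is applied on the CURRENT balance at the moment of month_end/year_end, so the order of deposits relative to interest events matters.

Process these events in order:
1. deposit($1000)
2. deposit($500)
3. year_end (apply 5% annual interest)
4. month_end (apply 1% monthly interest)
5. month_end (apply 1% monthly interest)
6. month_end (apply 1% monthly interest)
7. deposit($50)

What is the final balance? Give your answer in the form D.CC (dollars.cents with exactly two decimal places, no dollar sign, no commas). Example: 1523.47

After 1 (deposit($1000)): balance=$1500.00 total_interest=$0.00
After 2 (deposit($500)): balance=$2000.00 total_interest=$0.00
After 3 (year_end (apply 5% annual interest)): balance=$2100.00 total_interest=$100.00
After 4 (month_end (apply 1% monthly interest)): balance=$2121.00 total_interest=$121.00
After 5 (month_end (apply 1% monthly interest)): balance=$2142.21 total_interest=$142.21
After 6 (month_end (apply 1% monthly interest)): balance=$2163.63 total_interest=$163.63
After 7 (deposit($50)): balance=$2213.63 total_interest=$163.63

Answer: 2213.63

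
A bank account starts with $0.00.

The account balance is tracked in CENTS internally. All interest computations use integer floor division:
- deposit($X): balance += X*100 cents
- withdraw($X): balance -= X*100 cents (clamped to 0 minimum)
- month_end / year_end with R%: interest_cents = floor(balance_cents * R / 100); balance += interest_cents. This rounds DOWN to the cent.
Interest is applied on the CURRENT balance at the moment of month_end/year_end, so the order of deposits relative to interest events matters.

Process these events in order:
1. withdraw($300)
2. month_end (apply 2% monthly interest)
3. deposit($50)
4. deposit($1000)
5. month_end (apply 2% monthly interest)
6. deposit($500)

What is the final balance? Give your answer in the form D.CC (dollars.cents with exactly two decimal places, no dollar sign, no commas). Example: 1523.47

Answer: 1571.00

Derivation:
After 1 (withdraw($300)): balance=$0.00 total_interest=$0.00
After 2 (month_end (apply 2% monthly interest)): balance=$0.00 total_interest=$0.00
After 3 (deposit($50)): balance=$50.00 total_interest=$0.00
After 4 (deposit($1000)): balance=$1050.00 total_interest=$0.00
After 5 (month_end (apply 2% monthly interest)): balance=$1071.00 total_interest=$21.00
After 6 (deposit($500)): balance=$1571.00 total_interest=$21.00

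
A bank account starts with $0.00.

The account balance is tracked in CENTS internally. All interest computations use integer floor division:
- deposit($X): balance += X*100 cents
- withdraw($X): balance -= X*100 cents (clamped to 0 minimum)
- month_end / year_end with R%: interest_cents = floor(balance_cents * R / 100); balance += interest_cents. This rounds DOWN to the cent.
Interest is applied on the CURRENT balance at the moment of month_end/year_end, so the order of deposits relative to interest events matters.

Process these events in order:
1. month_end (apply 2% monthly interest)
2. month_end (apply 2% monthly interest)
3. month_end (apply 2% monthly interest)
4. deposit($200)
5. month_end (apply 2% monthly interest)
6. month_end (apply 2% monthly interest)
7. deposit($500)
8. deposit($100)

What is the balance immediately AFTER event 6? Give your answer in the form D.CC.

Answer: 208.08

Derivation:
After 1 (month_end (apply 2% monthly interest)): balance=$0.00 total_interest=$0.00
After 2 (month_end (apply 2% monthly interest)): balance=$0.00 total_interest=$0.00
After 3 (month_end (apply 2% monthly interest)): balance=$0.00 total_interest=$0.00
After 4 (deposit($200)): balance=$200.00 total_interest=$0.00
After 5 (month_end (apply 2% monthly interest)): balance=$204.00 total_interest=$4.00
After 6 (month_end (apply 2% monthly interest)): balance=$208.08 total_interest=$8.08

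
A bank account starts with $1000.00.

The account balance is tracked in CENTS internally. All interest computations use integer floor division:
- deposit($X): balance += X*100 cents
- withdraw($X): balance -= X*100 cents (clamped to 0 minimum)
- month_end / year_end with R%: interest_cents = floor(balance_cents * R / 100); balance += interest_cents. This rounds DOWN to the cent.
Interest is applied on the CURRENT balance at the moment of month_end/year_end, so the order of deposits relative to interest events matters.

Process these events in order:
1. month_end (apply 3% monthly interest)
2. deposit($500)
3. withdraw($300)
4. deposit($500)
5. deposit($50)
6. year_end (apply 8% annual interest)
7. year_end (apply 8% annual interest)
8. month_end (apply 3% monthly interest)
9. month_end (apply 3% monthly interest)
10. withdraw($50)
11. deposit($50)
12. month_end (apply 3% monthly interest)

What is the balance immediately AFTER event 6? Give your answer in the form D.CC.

Answer: 1922.40

Derivation:
After 1 (month_end (apply 3% monthly interest)): balance=$1030.00 total_interest=$30.00
After 2 (deposit($500)): balance=$1530.00 total_interest=$30.00
After 3 (withdraw($300)): balance=$1230.00 total_interest=$30.00
After 4 (deposit($500)): balance=$1730.00 total_interest=$30.00
After 5 (deposit($50)): balance=$1780.00 total_interest=$30.00
After 6 (year_end (apply 8% annual interest)): balance=$1922.40 total_interest=$172.40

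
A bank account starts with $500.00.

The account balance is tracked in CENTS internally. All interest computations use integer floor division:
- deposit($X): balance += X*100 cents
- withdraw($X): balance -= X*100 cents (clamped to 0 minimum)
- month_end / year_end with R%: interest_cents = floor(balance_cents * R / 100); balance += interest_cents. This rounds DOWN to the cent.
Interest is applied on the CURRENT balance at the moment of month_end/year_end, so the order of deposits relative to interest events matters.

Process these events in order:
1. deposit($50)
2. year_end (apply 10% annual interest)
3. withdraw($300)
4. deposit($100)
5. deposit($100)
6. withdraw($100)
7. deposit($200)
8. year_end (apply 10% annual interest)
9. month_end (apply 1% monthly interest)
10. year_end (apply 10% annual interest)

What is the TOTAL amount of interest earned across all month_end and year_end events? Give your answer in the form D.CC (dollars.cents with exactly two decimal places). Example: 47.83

Answer: 189.36

Derivation:
After 1 (deposit($50)): balance=$550.00 total_interest=$0.00
After 2 (year_end (apply 10% annual interest)): balance=$605.00 total_interest=$55.00
After 3 (withdraw($300)): balance=$305.00 total_interest=$55.00
After 4 (deposit($100)): balance=$405.00 total_interest=$55.00
After 5 (deposit($100)): balance=$505.00 total_interest=$55.00
After 6 (withdraw($100)): balance=$405.00 total_interest=$55.00
After 7 (deposit($200)): balance=$605.00 total_interest=$55.00
After 8 (year_end (apply 10% annual interest)): balance=$665.50 total_interest=$115.50
After 9 (month_end (apply 1% monthly interest)): balance=$672.15 total_interest=$122.15
After 10 (year_end (apply 10% annual interest)): balance=$739.36 total_interest=$189.36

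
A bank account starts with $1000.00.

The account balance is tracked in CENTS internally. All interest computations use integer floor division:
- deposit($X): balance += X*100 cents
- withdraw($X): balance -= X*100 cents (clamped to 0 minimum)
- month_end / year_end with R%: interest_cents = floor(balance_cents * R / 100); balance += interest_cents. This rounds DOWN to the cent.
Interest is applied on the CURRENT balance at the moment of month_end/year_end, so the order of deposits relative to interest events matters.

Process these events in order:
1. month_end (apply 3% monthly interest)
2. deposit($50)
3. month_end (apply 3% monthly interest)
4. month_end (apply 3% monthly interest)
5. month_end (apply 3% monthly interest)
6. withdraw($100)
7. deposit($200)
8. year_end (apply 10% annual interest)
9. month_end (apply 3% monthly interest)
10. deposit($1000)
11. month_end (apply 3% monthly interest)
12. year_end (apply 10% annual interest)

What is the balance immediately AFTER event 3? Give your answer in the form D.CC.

After 1 (month_end (apply 3% monthly interest)): balance=$1030.00 total_interest=$30.00
After 2 (deposit($50)): balance=$1080.00 total_interest=$30.00
After 3 (month_end (apply 3% monthly interest)): balance=$1112.40 total_interest=$62.40

Answer: 1112.40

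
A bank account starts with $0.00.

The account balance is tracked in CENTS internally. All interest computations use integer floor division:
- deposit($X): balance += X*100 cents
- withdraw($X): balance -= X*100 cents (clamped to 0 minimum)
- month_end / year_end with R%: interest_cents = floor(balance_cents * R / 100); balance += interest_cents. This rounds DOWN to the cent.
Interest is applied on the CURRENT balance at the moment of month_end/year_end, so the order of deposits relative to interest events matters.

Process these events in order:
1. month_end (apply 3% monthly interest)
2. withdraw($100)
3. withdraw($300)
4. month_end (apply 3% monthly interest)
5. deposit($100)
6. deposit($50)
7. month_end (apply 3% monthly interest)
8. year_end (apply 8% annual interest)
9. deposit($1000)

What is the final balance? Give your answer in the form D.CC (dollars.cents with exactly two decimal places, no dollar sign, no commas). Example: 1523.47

Answer: 1166.86

Derivation:
After 1 (month_end (apply 3% monthly interest)): balance=$0.00 total_interest=$0.00
After 2 (withdraw($100)): balance=$0.00 total_interest=$0.00
After 3 (withdraw($300)): balance=$0.00 total_interest=$0.00
After 4 (month_end (apply 3% monthly interest)): balance=$0.00 total_interest=$0.00
After 5 (deposit($100)): balance=$100.00 total_interest=$0.00
After 6 (deposit($50)): balance=$150.00 total_interest=$0.00
After 7 (month_end (apply 3% monthly interest)): balance=$154.50 total_interest=$4.50
After 8 (year_end (apply 8% annual interest)): balance=$166.86 total_interest=$16.86
After 9 (deposit($1000)): balance=$1166.86 total_interest=$16.86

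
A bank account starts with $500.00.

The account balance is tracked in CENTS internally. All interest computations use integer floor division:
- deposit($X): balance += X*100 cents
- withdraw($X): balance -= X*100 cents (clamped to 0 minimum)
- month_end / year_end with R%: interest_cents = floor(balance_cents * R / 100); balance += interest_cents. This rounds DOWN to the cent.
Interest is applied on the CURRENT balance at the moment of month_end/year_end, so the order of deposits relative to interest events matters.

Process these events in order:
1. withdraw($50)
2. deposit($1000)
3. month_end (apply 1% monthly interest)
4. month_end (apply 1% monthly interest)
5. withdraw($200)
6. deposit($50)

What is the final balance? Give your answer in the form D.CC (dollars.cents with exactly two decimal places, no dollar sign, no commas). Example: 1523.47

Answer: 1329.14

Derivation:
After 1 (withdraw($50)): balance=$450.00 total_interest=$0.00
After 2 (deposit($1000)): balance=$1450.00 total_interest=$0.00
After 3 (month_end (apply 1% monthly interest)): balance=$1464.50 total_interest=$14.50
After 4 (month_end (apply 1% monthly interest)): balance=$1479.14 total_interest=$29.14
After 5 (withdraw($200)): balance=$1279.14 total_interest=$29.14
After 6 (deposit($50)): balance=$1329.14 total_interest=$29.14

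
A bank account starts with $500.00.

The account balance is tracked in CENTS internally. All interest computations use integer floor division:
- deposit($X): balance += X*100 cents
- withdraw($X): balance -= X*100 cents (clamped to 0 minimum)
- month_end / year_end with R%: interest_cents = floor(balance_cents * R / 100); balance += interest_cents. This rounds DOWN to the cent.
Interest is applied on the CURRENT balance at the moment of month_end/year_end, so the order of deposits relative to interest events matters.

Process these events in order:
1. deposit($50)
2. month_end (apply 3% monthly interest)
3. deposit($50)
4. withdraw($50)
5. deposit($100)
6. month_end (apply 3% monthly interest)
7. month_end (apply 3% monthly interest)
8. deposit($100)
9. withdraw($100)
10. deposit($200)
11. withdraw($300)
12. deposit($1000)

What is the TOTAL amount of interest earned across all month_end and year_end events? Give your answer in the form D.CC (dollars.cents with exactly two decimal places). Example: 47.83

After 1 (deposit($50)): balance=$550.00 total_interest=$0.00
After 2 (month_end (apply 3% monthly interest)): balance=$566.50 total_interest=$16.50
After 3 (deposit($50)): balance=$616.50 total_interest=$16.50
After 4 (withdraw($50)): balance=$566.50 total_interest=$16.50
After 5 (deposit($100)): balance=$666.50 total_interest=$16.50
After 6 (month_end (apply 3% monthly interest)): balance=$686.49 total_interest=$36.49
After 7 (month_end (apply 3% monthly interest)): balance=$707.08 total_interest=$57.08
After 8 (deposit($100)): balance=$807.08 total_interest=$57.08
After 9 (withdraw($100)): balance=$707.08 total_interest=$57.08
After 10 (deposit($200)): balance=$907.08 total_interest=$57.08
After 11 (withdraw($300)): balance=$607.08 total_interest=$57.08
After 12 (deposit($1000)): balance=$1607.08 total_interest=$57.08

Answer: 57.08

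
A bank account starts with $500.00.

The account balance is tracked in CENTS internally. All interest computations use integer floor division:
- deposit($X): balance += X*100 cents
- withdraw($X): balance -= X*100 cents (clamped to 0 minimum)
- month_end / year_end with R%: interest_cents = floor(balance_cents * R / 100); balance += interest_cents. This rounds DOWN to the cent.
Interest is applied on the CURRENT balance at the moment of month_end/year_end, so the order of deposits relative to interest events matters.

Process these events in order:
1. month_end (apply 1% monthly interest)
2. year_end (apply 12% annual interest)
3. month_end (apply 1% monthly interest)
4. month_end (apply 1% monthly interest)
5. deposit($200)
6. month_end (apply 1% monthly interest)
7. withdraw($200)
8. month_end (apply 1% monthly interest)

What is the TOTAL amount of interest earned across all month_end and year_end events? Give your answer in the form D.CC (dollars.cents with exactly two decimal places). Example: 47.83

Answer: 90.56

Derivation:
After 1 (month_end (apply 1% monthly interest)): balance=$505.00 total_interest=$5.00
After 2 (year_end (apply 12% annual interest)): balance=$565.60 total_interest=$65.60
After 3 (month_end (apply 1% monthly interest)): balance=$571.25 total_interest=$71.25
After 4 (month_end (apply 1% monthly interest)): balance=$576.96 total_interest=$76.96
After 5 (deposit($200)): balance=$776.96 total_interest=$76.96
After 6 (month_end (apply 1% monthly interest)): balance=$784.72 total_interest=$84.72
After 7 (withdraw($200)): balance=$584.72 total_interest=$84.72
After 8 (month_end (apply 1% monthly interest)): balance=$590.56 total_interest=$90.56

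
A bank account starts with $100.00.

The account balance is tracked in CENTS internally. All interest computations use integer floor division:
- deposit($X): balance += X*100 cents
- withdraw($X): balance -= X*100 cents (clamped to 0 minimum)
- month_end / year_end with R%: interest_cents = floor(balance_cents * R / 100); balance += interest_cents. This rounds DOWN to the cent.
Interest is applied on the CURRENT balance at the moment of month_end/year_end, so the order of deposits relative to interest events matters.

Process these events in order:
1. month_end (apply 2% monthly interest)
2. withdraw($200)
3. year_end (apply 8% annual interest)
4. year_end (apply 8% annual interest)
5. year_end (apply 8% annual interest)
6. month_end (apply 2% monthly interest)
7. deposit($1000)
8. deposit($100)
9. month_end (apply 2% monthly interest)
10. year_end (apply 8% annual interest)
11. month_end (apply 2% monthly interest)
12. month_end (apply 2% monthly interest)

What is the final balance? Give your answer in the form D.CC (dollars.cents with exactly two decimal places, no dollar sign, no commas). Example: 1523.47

After 1 (month_end (apply 2% monthly interest)): balance=$102.00 total_interest=$2.00
After 2 (withdraw($200)): balance=$0.00 total_interest=$2.00
After 3 (year_end (apply 8% annual interest)): balance=$0.00 total_interest=$2.00
After 4 (year_end (apply 8% annual interest)): balance=$0.00 total_interest=$2.00
After 5 (year_end (apply 8% annual interest)): balance=$0.00 total_interest=$2.00
After 6 (month_end (apply 2% monthly interest)): balance=$0.00 total_interest=$2.00
After 7 (deposit($1000)): balance=$1000.00 total_interest=$2.00
After 8 (deposit($100)): balance=$1100.00 total_interest=$2.00
After 9 (month_end (apply 2% monthly interest)): balance=$1122.00 total_interest=$24.00
After 10 (year_end (apply 8% annual interest)): balance=$1211.76 total_interest=$113.76
After 11 (month_end (apply 2% monthly interest)): balance=$1235.99 total_interest=$137.99
After 12 (month_end (apply 2% monthly interest)): balance=$1260.70 total_interest=$162.70

Answer: 1260.70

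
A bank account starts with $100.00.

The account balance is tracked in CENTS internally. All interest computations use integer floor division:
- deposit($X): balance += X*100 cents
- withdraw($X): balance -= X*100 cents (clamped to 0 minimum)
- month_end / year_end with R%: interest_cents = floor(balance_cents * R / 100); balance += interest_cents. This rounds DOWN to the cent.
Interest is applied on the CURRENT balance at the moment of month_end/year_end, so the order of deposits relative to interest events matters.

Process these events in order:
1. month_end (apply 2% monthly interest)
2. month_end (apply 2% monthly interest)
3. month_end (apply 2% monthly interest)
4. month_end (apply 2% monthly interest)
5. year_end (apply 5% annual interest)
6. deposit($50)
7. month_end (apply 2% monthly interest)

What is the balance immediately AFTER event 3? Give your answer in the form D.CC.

After 1 (month_end (apply 2% monthly interest)): balance=$102.00 total_interest=$2.00
After 2 (month_end (apply 2% monthly interest)): balance=$104.04 total_interest=$4.04
After 3 (month_end (apply 2% monthly interest)): balance=$106.12 total_interest=$6.12

Answer: 106.12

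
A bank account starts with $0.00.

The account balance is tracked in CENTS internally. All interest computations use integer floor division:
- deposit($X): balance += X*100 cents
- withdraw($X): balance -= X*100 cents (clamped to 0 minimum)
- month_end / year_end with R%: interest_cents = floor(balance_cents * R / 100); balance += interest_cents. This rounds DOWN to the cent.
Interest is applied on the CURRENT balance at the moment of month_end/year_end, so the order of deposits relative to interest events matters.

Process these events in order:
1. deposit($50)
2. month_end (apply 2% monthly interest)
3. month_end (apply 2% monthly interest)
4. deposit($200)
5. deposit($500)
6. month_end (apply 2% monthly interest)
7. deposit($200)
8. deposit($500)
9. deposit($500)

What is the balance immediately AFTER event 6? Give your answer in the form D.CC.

After 1 (deposit($50)): balance=$50.00 total_interest=$0.00
After 2 (month_end (apply 2% monthly interest)): balance=$51.00 total_interest=$1.00
After 3 (month_end (apply 2% monthly interest)): balance=$52.02 total_interest=$2.02
After 4 (deposit($200)): balance=$252.02 total_interest=$2.02
After 5 (deposit($500)): balance=$752.02 total_interest=$2.02
After 6 (month_end (apply 2% monthly interest)): balance=$767.06 total_interest=$17.06

Answer: 767.06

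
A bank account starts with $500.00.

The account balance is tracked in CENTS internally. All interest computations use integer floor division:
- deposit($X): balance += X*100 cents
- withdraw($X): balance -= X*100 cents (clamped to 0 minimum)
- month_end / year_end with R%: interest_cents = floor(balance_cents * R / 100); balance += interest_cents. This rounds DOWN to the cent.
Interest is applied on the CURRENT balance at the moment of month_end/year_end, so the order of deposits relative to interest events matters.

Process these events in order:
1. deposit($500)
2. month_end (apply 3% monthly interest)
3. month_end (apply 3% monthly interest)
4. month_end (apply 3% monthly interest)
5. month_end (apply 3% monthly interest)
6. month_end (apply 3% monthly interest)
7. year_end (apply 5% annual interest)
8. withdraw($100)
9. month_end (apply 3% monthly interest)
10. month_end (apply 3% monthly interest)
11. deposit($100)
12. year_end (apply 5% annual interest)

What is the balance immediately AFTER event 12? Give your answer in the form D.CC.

After 1 (deposit($500)): balance=$1000.00 total_interest=$0.00
After 2 (month_end (apply 3% monthly interest)): balance=$1030.00 total_interest=$30.00
After 3 (month_end (apply 3% monthly interest)): balance=$1060.90 total_interest=$60.90
After 4 (month_end (apply 3% monthly interest)): balance=$1092.72 total_interest=$92.72
After 5 (month_end (apply 3% monthly interest)): balance=$1125.50 total_interest=$125.50
After 6 (month_end (apply 3% monthly interest)): balance=$1159.26 total_interest=$159.26
After 7 (year_end (apply 5% annual interest)): balance=$1217.22 total_interest=$217.22
After 8 (withdraw($100)): balance=$1117.22 total_interest=$217.22
After 9 (month_end (apply 3% monthly interest)): balance=$1150.73 total_interest=$250.73
After 10 (month_end (apply 3% monthly interest)): balance=$1185.25 total_interest=$285.25
After 11 (deposit($100)): balance=$1285.25 total_interest=$285.25
After 12 (year_end (apply 5% annual interest)): balance=$1349.51 total_interest=$349.51

Answer: 1349.51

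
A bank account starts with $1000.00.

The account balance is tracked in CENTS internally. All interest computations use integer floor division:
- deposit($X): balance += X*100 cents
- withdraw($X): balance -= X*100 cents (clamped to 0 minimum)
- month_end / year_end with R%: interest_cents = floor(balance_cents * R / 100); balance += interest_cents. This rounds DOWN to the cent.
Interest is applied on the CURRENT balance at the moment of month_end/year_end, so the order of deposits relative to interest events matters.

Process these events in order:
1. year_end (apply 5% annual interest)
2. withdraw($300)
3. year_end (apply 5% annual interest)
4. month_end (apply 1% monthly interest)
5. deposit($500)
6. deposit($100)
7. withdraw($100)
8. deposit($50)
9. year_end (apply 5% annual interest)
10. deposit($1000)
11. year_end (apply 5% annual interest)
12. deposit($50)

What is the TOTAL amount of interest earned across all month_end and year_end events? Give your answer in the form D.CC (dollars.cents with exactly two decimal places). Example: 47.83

After 1 (year_end (apply 5% annual interest)): balance=$1050.00 total_interest=$50.00
After 2 (withdraw($300)): balance=$750.00 total_interest=$50.00
After 3 (year_end (apply 5% annual interest)): balance=$787.50 total_interest=$87.50
After 4 (month_end (apply 1% monthly interest)): balance=$795.37 total_interest=$95.37
After 5 (deposit($500)): balance=$1295.37 total_interest=$95.37
After 6 (deposit($100)): balance=$1395.37 total_interest=$95.37
After 7 (withdraw($100)): balance=$1295.37 total_interest=$95.37
After 8 (deposit($50)): balance=$1345.37 total_interest=$95.37
After 9 (year_end (apply 5% annual interest)): balance=$1412.63 total_interest=$162.63
After 10 (deposit($1000)): balance=$2412.63 total_interest=$162.63
After 11 (year_end (apply 5% annual interest)): balance=$2533.26 total_interest=$283.26
After 12 (deposit($50)): balance=$2583.26 total_interest=$283.26

Answer: 283.26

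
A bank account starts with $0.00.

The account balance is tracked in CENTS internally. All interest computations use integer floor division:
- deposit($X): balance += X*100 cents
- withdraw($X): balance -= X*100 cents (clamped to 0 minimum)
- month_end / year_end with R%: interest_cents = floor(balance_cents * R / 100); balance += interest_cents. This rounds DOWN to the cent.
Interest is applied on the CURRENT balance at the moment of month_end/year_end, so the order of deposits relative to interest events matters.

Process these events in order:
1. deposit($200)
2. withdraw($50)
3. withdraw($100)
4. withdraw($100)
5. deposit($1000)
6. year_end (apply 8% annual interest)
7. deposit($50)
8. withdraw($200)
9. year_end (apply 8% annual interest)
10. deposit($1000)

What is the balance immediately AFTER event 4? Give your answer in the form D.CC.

Answer: 0.00

Derivation:
After 1 (deposit($200)): balance=$200.00 total_interest=$0.00
After 2 (withdraw($50)): balance=$150.00 total_interest=$0.00
After 3 (withdraw($100)): balance=$50.00 total_interest=$0.00
After 4 (withdraw($100)): balance=$0.00 total_interest=$0.00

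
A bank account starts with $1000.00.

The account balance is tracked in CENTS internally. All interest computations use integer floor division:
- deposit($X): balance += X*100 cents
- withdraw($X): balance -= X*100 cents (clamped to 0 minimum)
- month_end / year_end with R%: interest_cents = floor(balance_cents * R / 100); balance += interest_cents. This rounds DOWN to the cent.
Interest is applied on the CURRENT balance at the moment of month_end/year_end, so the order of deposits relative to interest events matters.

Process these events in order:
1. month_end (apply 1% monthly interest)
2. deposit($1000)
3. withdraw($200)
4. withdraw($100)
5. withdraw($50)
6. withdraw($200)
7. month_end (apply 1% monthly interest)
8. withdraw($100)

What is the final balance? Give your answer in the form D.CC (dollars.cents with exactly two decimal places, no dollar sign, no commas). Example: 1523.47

Answer: 1374.60

Derivation:
After 1 (month_end (apply 1% monthly interest)): balance=$1010.00 total_interest=$10.00
After 2 (deposit($1000)): balance=$2010.00 total_interest=$10.00
After 3 (withdraw($200)): balance=$1810.00 total_interest=$10.00
After 4 (withdraw($100)): balance=$1710.00 total_interest=$10.00
After 5 (withdraw($50)): balance=$1660.00 total_interest=$10.00
After 6 (withdraw($200)): balance=$1460.00 total_interest=$10.00
After 7 (month_end (apply 1% monthly interest)): balance=$1474.60 total_interest=$24.60
After 8 (withdraw($100)): balance=$1374.60 total_interest=$24.60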